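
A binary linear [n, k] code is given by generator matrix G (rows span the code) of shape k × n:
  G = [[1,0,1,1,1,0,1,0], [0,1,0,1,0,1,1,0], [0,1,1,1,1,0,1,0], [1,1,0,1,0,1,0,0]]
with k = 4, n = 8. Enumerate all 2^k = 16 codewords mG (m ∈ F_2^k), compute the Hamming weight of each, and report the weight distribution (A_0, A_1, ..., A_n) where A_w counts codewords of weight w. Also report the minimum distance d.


Weight distribution: A_0 = 1, A_2 = 4, A_3 = 2, A_4 = 3, A_5 = 6. Minimum distance d = 2.

Enumerate all 2^4 = 16 messages m ∈ F_2^4.
For each, compute codeword c = mG in F_2^8, then tally its weight.
  m = 0000 → c = 00000000, weight = 0.
  m = 1000 → c = 10111010, weight = 5.
  m = 0100 → c = 01010110, weight = 4.
  m = 1100 → c = 11101100, weight = 5.
  m = 0010 → c = 01111010, weight = 5.
  m = 1010 → c = 11000000, weight = 2.
  m = 0110 → c = 00101100, weight = 3.
  m = 1110 → c = 10010110, weight = 4.
  m = 0001 → c = 11010100, weight = 4.
  m = 1001 → c = 01101110, weight = 5.
  m = 0101 → c = 10000010, weight = 2.
  m = 1101 → c = 00111000, weight = 3.
  m = 0011 → c = 10101110, weight = 5.
  m = 1011 → c = 00010100, weight = 2.
  m = 0111 → c = 11111000, weight = 5.
  m = 1111 → c = 01000010, weight = 2.
Tally weights:
  weight 0: 1 codewords.
  weight 2: 4 codewords.
  weight 3: 2 codewords.
  weight 4: 3 codewords.
  weight 5: 6 codewords.
Minimum distance d = smallest w > 0 with A_w > 0 = 2.
Sanity: Σ A_w = 16 = 2^4 = 16 ✓.


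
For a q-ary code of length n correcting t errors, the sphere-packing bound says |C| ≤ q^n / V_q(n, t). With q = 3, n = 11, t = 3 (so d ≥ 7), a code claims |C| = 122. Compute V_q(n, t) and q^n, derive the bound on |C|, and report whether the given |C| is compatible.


V_q(n, t) = 1563, q^n = 177147, Hamming bound = 113, |C| = 122 > bound (violated).

Step 1: Compute V_q(n, t) = Σ_{j=0}^3 C(n, j) (q−1)^j.
  j = 0: C(11,0)·(2)^0 = 1·1 = 1.
  j = 1: C(11,1)·(2)^1 = 11·2 = 22.
  j = 2: C(11,2)·(2)^2 = 55·4 = 220.
  j = 3: C(11,3)·(2)^3 = 165·8 = 1320.
  V_q(n, t) = 1 + 22 + 220 + 1320 = 1563.
Step 2: q^n = 3^11 = 177147.
Step 3: Hamming bound ⌊q^n / V_q(n,t)⌋ = ⌊177147/1563⌋ = 113.
Step 4: Compare |C| = 122 to 113: violated.
The claimed |C| lies above the Hamming bound, so no 3-ary code of length 11 with d ≥ 7 can have 122 codewords.


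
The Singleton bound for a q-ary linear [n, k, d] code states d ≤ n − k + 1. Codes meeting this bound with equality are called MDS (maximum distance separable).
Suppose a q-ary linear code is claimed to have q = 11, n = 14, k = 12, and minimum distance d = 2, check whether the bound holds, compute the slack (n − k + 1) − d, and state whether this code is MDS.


Singleton RHS = n − k + 1 = 3, slack = 1, bound satisfied, not MDS.

Singleton bound: d ≤ n − k + 1.
Here n = 14, k = 12, so n − k + 1 = 3.
Given d = 2, check d ≤ 3: YES.
Slack = (n − k + 1) − d = 1.
The code is NOT MDS (slack = 1 > 0).
Description: the claimed parameters are [14, 12, 2]_11; such a code would be non-MDS.


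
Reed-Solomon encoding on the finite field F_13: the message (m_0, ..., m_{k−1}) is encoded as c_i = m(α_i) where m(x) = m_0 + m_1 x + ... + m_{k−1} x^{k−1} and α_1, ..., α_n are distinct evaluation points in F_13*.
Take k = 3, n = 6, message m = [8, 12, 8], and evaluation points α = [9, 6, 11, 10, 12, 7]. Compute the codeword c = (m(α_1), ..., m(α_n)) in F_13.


c = [10, 4, 3, 5, 4, 3]

Message polynomial: m(x) = 8 + 12·x + 8·x^2 (mod 13).
For each evaluation point α_i, compute m(α_i) mod 13:
  α_1 = 9: Horner steps 8 → 6 → 10, so m(9) = 10.
  α_2 = 6: Horner steps 8 → 8 → 4, so m(6) = 4.
  α_3 = 11: Horner steps 8 → 9 → 3, so m(11) = 3.
  α_4 = 10: Horner steps 8 → 1 → 5, so m(10) = 5.
  α_5 = 12: Horner steps 8 → 4 → 4, so m(12) = 4.
  α_6 = 7: Horner steps 8 → 3 → 3, so m(7) = 3.
Codeword c = [10, 4, 3, 5, 4, 3] ∈ F_13^6.


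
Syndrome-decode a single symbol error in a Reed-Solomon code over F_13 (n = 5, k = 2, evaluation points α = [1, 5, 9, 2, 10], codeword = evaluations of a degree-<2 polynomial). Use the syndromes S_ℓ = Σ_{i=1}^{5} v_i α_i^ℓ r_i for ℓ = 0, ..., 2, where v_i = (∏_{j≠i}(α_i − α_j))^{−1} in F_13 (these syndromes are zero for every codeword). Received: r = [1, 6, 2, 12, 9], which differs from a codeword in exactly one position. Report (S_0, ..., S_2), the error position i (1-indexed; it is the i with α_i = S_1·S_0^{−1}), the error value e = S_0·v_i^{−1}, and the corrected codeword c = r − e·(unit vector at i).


S = (3, 1, 9), error at position 3, error magnitude e = 4, c = [1, 6, 11, 12, 9].

Step 1: column multipliers v_i = (∏_{j≠i}(α_i − α_j))^{−1} mod 13.
  i = 1 (α = 1): (1−5)(1−9)(1−2)(1−10) = (−4)·(−8)·(−1)·(−9) = 288 ≡ 2, so v_1 = 2^{−1} = 7 (mod 13).
  i = 2 (α = 5): (5−1)(5−9)(5−2)(5−10) = 4·(−4)·3·(−5) = 240 ≡ 6, so v_2 = 6^{−1} = 11 (mod 13).
  i = 3 (α = 9): (9−1)(9−5)(9−2)(9−10) = 8·4·7·(−1) = −224 ≡ 10, so v_3 = 10^{−1} = 4 (mod 13).
  i = 4 (α = 2): (2−1)(2−5)(2−9)(2−10) = 1·(−3)·(−7)·(−8) = −168 ≡ 1, so v_4 = 1^{−1} = 1 (mod 13).
  i = 5 (α = 10): (10−1)(10−5)(10−9)(10−2) = 9·5·1·8 = 360 ≡ 9, so v_5 = 9^{−1} = 3 (mod 13).
  v = [7, 11, 4, 1, 3].
Step 2: syndromes of r = [1, 6, 2, 12, 9] (all sums mod 13).
  S_0 = Σ v_i r_i = 7·1 + 11·6 + 4·2 + 1·12 + 3·9 = 120 ≡ 3.
  S_1 = Σ v_i α_i r_i = 7·1·1 + 11·5·6 + 4·9·2 + 1·2·12 + 3·10·9 = 703 ≡ 1.
  α_i^2 mod 13 = [1, 12, 3, 4, 9].
  S_2 = Σ v_i α_i^2 r_i = 7·1·1 + 11·12·6 + 4·3·2 + 1·4·12 + 3·9·9 = 1114 ≡ 9.
  S = (3, 1, 9) ≠ 0, so r is not a codeword (an error is present).
Step 3: locate the error. For a single error e at position i, S_ℓ = v_i·e·α_i^ℓ, so α_err = S_1/S_0.
  S_0^{−1} = 3^{−1} = 9 (mod 13), so α_err = 1·9 = 9 ≡ 9 = α_3. Error position i = 3.
  Consistency check: S_2/S_1 = 9·1 = 9 ≡ 9 = α_err ✓ (single-error assumption holds).
Step 4: error magnitude e = S_0/v_3 = S_0·∏_{j≠3}(α_3 − α_j) = 3·10 = 30 ≡ 4 (mod 13).
Step 5: correct position 3: c_3 = r_3 − e = 2 − 4 ≡ 11 (mod 13). Hence c = [1, 6, 11, 12, 9].
  Check: interpolating c through the α_i gives m(x) = 3 + 11·x (degree < 2) with m(α_i) = c_i for every i, so c is indeed a codeword.


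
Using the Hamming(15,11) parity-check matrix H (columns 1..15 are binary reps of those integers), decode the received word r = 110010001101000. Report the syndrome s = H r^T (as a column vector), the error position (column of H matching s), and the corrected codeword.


s = (1, 0, 0, 1)^T, error position = 9, corrected codeword c = 110010000101000

Compute s = H r^T mod 2 one row at a time:
  s_1 = 0 + 1 + 1 + 0 + 1 + 0 + 0 + 0 = 3 ≡ 1 (mod 2).
  s_2 = 0 + 1 + 0 + 0 + 1 + 0 + 0 + 0 = 2 ≡ 0 (mod 2).
  s_3 = 1 + 0 + 0 + 0 + 1 + 0 + 0 + 0 = 2 ≡ 0 (mod 2).
  s_4 = 1 + 0 + 1 + 0 + 1 + 0 + 0 + 0 = 3 ≡ 1 (mod 2).
s = (1, 0, 0, 1)^T — this equals column 9 of H (binary 1001), so error is at position 9.
Correct: flip bit 9 of r = 110010001101000 to get c = 110010000101000.


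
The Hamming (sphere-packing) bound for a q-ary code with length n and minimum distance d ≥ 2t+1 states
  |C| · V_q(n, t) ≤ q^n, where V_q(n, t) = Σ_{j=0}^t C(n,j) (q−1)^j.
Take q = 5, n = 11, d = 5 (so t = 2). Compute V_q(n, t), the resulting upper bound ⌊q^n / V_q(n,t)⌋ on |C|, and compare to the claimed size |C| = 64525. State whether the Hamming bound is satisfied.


V_q(n, t) = 925, q^n = 48828125, Hamming bound = 52787, |C| = 64525 > bound (violated).

Step 1: Compute V_q(n, t) = Σ_{j=0}^2 C(n, j) (q−1)^j.
  j = 0: C(11,0)·(4)^0 = 1·1 = 1.
  j = 1: C(11,1)·(4)^1 = 11·4 = 44.
  j = 2: C(11,2)·(4)^2 = 55·16 = 880.
  V_q(n, t) = 1 + 44 + 880 = 925.
Step 2: q^n = 5^11 = 48828125.
Step 3: Hamming bound ⌊q^n / V_q(n,t)⌋ = ⌊48828125/925⌋ = 52787.
Step 4: Compare |C| = 64525 to 52787: violated.
The claimed |C| lies above the Hamming bound, so no 5-ary code of length 11 with d ≥ 5 can have 64525 codewords.


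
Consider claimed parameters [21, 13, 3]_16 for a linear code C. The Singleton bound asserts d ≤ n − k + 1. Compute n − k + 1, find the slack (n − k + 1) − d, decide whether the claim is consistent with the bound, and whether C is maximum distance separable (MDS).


Singleton RHS = n − k + 1 = 9, slack = 6, bound satisfied, not MDS.

Singleton bound: d ≤ n − k + 1.
Here n = 21, k = 13, so n − k + 1 = 9.
Given d = 3, check d ≤ 9: YES.
Slack = (n − k + 1) − d = 6.
The code is NOT MDS (slack = 6 > 0).
Description: the claimed parameters are [21, 13, 3]_16; such a code would be non-MDS.


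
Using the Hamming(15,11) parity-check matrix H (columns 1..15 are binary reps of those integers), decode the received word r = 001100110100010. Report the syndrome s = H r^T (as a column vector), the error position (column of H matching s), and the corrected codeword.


s = (1, 1, 0, 0)^T, error position = 12, corrected codeword c = 001100110101010

Compute s = H r^T mod 2 one row at a time:
  s_1 = 1 + 0 + 1 + 0 + 0 + 0 + 1 + 0 = 3 ≡ 1 (mod 2).
  s_2 = 1 + 0 + 0 + 1 + 0 + 0 + 1 + 0 = 3 ≡ 1 (mod 2).
  s_3 = 0 + 1 + 0 + 1 + 1 + 0 + 1 + 0 = 4 ≡ 0 (mod 2).
  s_4 = 0 + 1 + 0 + 1 + 0 + 0 + 0 + 0 = 2 ≡ 0 (mod 2).
s = (1, 1, 0, 0)^T — this equals column 12 of H (binary 1100), so error is at position 12.
Correct: flip bit 12 of r = 001100110100010 to get c = 001100110101010.


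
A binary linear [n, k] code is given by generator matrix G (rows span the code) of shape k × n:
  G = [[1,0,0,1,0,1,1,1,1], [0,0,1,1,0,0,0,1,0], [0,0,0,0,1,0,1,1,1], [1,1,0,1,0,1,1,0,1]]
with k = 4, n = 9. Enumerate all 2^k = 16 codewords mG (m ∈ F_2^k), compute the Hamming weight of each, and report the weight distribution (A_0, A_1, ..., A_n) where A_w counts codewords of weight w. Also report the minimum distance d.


Weight distribution: A_0 = 1, A_2 = 1, A_3 = 2, A_4 = 3, A_5 = 4, A_6 = 3, A_7 = 2. Minimum distance d = 2.

Enumerate all 2^4 = 16 messages m ∈ F_2^4.
For each, compute codeword c = mG in F_2^9, then tally its weight.
  m = 0000 → c = 000000000, weight = 0.
  m = 1000 → c = 100101111, weight = 6.
  m = 0100 → c = 001100010, weight = 3.
  m = 1100 → c = 101001101, weight = 5.
  m = 0010 → c = 000010111, weight = 4.
  m = 1010 → c = 100111000, weight = 4.
  m = 0110 → c = 001110101, weight = 5.
  m = 1110 → c = 101011010, weight = 5.
  m = 0001 → c = 110101101, weight = 6.
  m = 1001 → c = 010000010, weight = 2.
  m = 0101 → c = 111001111, weight = 7.
  m = 1101 → c = 011100000, weight = 3.
  m = 0011 → c = 110111010, weight = 6.
  m = 1011 → c = 010010101, weight = 4.
  m = 0111 → c = 111011000, weight = 5.
  m = 1111 → c = 011110111, weight = 7.
Tally weights:
  weight 0: 1 codewords.
  weight 2: 1 codewords.
  weight 3: 2 codewords.
  weight 4: 3 codewords.
  weight 5: 4 codewords.
  weight 6: 3 codewords.
  weight 7: 2 codewords.
Minimum distance d = smallest w > 0 with A_w > 0 = 2.
Sanity: Σ A_w = 16 = 2^4 = 16 ✓.


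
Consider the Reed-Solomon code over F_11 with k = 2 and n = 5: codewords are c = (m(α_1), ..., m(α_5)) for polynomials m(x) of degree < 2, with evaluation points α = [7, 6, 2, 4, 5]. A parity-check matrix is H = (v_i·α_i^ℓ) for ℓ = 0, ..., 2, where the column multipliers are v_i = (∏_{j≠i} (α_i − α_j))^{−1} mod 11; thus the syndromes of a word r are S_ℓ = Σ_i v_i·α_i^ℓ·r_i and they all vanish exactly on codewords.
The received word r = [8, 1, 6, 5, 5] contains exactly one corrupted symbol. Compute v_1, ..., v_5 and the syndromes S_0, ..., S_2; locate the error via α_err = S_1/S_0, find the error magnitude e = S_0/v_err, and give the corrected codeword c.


S = (4, 5, 9), error at position 4, error magnitude e = 7, c = [8, 1, 6, 9, 5].

Step 1: column multipliers v_i = (∏_{j≠i}(α_i − α_j))^{−1} mod 11.
  i = 1 (α = 7): (7−6)(7−2)(7−4)(7−5) = 1·5·3·2 = 30 ≡ 8, so v_1 = 8^{−1} = 7 (mod 11).
  i = 2 (α = 6): (6−7)(6−2)(6−4)(6−5) = (−1)·4·2·1 = −8 ≡ 3, so v_2 = 3^{−1} = 4 (mod 11).
  i = 3 (α = 2): (2−7)(2−6)(2−4)(2−5) = (−5)·(−4)·(−2)·(−3) = 120 ≡ 10, so v_3 = 10^{−1} = 10 (mod 11).
  i = 4 (α = 4): (4−7)(4−6)(4−2)(4−5) = (−3)·(−2)·2·(−1) = −12 ≡ 10, so v_4 = 10^{−1} = 10 (mod 11).
  i = 5 (α = 5): (5−7)(5−6)(5−2)(5−4) = (−2)·(−1)·3·1 = 6 ≡ 6, so v_5 = 6^{−1} = 2 (mod 11).
  v = [7, 4, 10, 10, 2].
Step 2: syndromes of r = [8, 1, 6, 5, 5] (all sums mod 11).
  S_0 = Σ v_i r_i = 7·8 + 4·1 + 10·6 + 10·5 + 2·5 = 180 ≡ 4.
  S_1 = Σ v_i α_i r_i = 7·7·8 + 4·6·1 + 10·2·6 + 10·4·5 + 2·5·5 = 786 ≡ 5.
  α_i^2 mod 11 = [5, 3, 4, 5, 3].
  S_2 = Σ v_i α_i^2 r_i = 7·5·8 + 4·3·1 + 10·4·6 + 10·5·5 + 2·3·5 = 812 ≡ 9.
  S = (4, 5, 9) ≠ 0, so r is not a codeword (an error is present).
Step 3: locate the error. For a single error e at position i, S_ℓ = v_i·e·α_i^ℓ, so α_err = S_1/S_0.
  S_0^{−1} = 4^{−1} = 3 (mod 11), so α_err = 5·3 = 15 ≡ 4 = α_4. Error position i = 4.
  Consistency check: S_2/S_1 = 9·9 = 81 ≡ 4 = α_err ✓ (single-error assumption holds).
Step 4: error magnitude e = S_0/v_4 = S_0·∏_{j≠4}(α_4 − α_j) = 4·10 = 40 ≡ 7 (mod 11).
Step 5: correct position 4: c_4 = r_4 − e = 5 − 7 ≡ 9 (mod 11). Hence c = [8, 1, 6, 9, 5].
  Check: interpolating c through the α_i gives m(x) = 3 + 7·x (degree < 2) with m(α_i) = c_i for every i, so c is indeed a codeword.


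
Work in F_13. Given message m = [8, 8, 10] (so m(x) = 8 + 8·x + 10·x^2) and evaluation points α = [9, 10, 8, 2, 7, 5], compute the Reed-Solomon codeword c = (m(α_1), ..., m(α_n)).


c = [6, 9, 10, 12, 8, 12]

Message polynomial: m(x) = 8 + 8·x + 10·x^2 (mod 13).
For each evaluation point α_i, compute m(α_i) mod 13:
  α_1 = 9: Horner steps 10 → 7 → 6, so m(9) = 6.
  α_2 = 10: Horner steps 10 → 4 → 9, so m(10) = 9.
  α_3 = 8: Horner steps 10 → 10 → 10, so m(8) = 10.
  α_4 = 2: Horner steps 10 → 2 → 12, so m(2) = 12.
  α_5 = 7: Horner steps 10 → 0 → 8, so m(7) = 8.
  α_6 = 5: Horner steps 10 → 6 → 12, so m(5) = 12.
Codeword c = [6, 9, 10, 12, 8, 12] ∈ F_13^6.


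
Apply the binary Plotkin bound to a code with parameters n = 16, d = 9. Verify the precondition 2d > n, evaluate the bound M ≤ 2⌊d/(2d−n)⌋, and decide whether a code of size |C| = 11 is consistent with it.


Plotkin bound M ≤ 8; given |C| = 11 > bound (violated).

Check applicability: 2d = 18, n = 16.
2d − n = 2 > 0, so Plotkin applies.
Compute d/(2d−n) = 9/2 ≈ 4.5000.
⌊d/(2d−n)⌋ = 4.
Plotkin bound: M ≤ 2·4 = 8.
Given |C| = 11, check: VIOLATED.
This |C| is above the Plotkin bound, so no binary code with n = 16, d = 9 and 11 codewords exists.


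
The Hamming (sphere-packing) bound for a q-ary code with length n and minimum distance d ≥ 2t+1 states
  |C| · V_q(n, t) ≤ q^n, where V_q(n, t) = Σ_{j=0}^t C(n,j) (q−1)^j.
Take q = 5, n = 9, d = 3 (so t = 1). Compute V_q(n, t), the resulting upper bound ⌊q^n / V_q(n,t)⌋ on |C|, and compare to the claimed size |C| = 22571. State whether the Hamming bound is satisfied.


V_q(n, t) = 37, q^n = 1953125, Hamming bound = 52787, |C| = 22571 ≤ bound (satisfied).

Step 1: Compute V_q(n, t) = Σ_{j=0}^1 C(n, j) (q−1)^j.
  j = 0: C(9,0)·(4)^0 = 1·1 = 1.
  j = 1: C(9,1)·(4)^1 = 9·4 = 36.
  V_q(n, t) = 1 + 36 = 37.
Step 2: q^n = 5^9 = 1953125.
Step 3: Hamming bound ⌊q^n / V_q(n,t)⌋ = ⌊1953125/37⌋ = 52787.
Step 4: Compare |C| = 22571 to 52787: satisfied.
The claimed |C| lies below the Hamming bound.


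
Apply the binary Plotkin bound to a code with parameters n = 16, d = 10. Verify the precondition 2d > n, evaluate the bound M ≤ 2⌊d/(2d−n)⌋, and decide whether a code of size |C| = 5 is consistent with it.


Plotkin bound M ≤ 4; given |C| = 5 > bound (violated).

Check applicability: 2d = 20, n = 16.
2d − n = 4 > 0, so Plotkin applies.
Compute d/(2d−n) = 10/4 ≈ 2.5000.
⌊d/(2d−n)⌋ = 2.
Plotkin bound: M ≤ 2·2 = 4.
Given |C| = 5, check: VIOLATED.
This |C| is above the Plotkin bound, so no binary code with n = 16, d = 10 and 5 codewords exists.


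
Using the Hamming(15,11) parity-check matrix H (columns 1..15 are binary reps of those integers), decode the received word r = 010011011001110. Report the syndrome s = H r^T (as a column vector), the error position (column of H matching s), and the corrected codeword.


s = (1, 1, 1, 1)^T, error position = 15, corrected codeword c = 010011011001111

Compute s = H r^T mod 2 one row at a time:
  s_1 = 1 + 1 + 0 + 0 + 1 + 1 + 1 + 0 = 5 ≡ 1 (mod 2).
  s_2 = 0 + 1 + 1 + 0 + 1 + 1 + 1 + 0 = 5 ≡ 1 (mod 2).
  s_3 = 1 + 0 + 1 + 0 + 0 + 0 + 1 + 0 = 3 ≡ 1 (mod 2).
  s_4 = 0 + 0 + 1 + 0 + 1 + 0 + 1 + 0 = 3 ≡ 1 (mod 2).
s = (1, 1, 1, 1)^T — this equals column 15 of H (binary 1111), so error is at position 15.
Correct: flip bit 15 of r = 010011011001110 to get c = 010011011001111.


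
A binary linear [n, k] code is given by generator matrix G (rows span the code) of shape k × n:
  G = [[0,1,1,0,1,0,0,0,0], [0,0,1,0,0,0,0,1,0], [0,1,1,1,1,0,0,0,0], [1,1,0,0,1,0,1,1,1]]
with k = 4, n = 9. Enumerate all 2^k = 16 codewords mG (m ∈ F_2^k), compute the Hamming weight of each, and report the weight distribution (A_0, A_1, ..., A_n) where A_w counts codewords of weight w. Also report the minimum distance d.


Weight distribution: A_0 = 1, A_1 = 1, A_2 = 1, A_3 = 4, A_4 = 3, A_5 = 1, A_6 = 3, A_7 = 2. Minimum distance d = 1.

Enumerate all 2^4 = 16 messages m ∈ F_2^4.
For each, compute codeword c = mG in F_2^9, then tally its weight.
  m = 0000 → c = 000000000, weight = 0.
  m = 1000 → c = 011010000, weight = 3.
  m = 0100 → c = 001000010, weight = 2.
  m = 1100 → c = 010010010, weight = 3.
  m = 0010 → c = 011110000, weight = 4.
  m = 1010 → c = 000100000, weight = 1.
  m = 0110 → c = 010110010, weight = 4.
  m = 1110 → c = 001100010, weight = 3.
  m = 0001 → c = 110010111, weight = 6.
  m = 1001 → c = 101000111, weight = 5.
  m = 0101 → c = 111010101, weight = 6.
  m = 1101 → c = 100000101, weight = 3.
  m = 0011 → c = 101100111, weight = 6.
  m = 1011 → c = 110110111, weight = 7.
  m = 0111 → c = 100100101, weight = 4.
  m = 1111 → c = 111110101, weight = 7.
Tally weights:
  weight 0: 1 codewords.
  weight 1: 1 codewords.
  weight 2: 1 codewords.
  weight 3: 4 codewords.
  weight 4: 3 codewords.
  weight 5: 1 codewords.
  weight 6: 3 codewords.
  weight 7: 2 codewords.
Minimum distance d = smallest w > 0 with A_w > 0 = 1.
Sanity: Σ A_w = 16 = 2^4 = 16 ✓.


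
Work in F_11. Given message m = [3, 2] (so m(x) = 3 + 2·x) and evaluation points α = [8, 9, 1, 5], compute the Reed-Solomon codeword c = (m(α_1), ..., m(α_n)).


c = [8, 10, 5, 2]

Message polynomial: m(x) = 3 + 2·x (mod 11).
For each evaluation point α_i, compute m(α_i) mod 11:
  α_1 = 8: Horner steps 2 → 8, so m(8) = 8.
  α_2 = 9: Horner steps 2 → 10, so m(9) = 10.
  α_3 = 1: Horner steps 2 → 5, so m(1) = 5.
  α_4 = 5: Horner steps 2 → 2, so m(5) = 2.
Codeword c = [8, 10, 5, 2] ∈ F_11^4.


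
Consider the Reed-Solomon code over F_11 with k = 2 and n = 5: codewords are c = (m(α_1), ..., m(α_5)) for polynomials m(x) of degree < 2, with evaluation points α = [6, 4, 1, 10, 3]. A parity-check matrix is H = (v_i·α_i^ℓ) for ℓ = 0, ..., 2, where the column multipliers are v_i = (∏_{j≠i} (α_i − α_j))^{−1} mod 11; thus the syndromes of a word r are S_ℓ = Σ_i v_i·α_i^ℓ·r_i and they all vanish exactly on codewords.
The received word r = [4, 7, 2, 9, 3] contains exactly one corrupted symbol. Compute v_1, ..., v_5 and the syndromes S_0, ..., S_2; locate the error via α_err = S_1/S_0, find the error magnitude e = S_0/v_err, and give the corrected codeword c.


S = (3, 3, 3), error at position 3, error magnitude e = 7, c = [4, 7, 6, 9, 3].

Step 1: column multipliers v_i = (∏_{j≠i}(α_i − α_j))^{−1} mod 11.
  i = 1 (α = 6): (6−4)(6−1)(6−10)(6−3) = 2·5·(−4)·3 = −120 ≡ 1, so v_1 = 1^{−1} = 1 (mod 11).
  i = 2 (α = 4): (4−6)(4−1)(4−10)(4−3) = (−2)·3·(−6)·1 = 36 ≡ 3, so v_2 = 3^{−1} = 4 (mod 11).
  i = 3 (α = 1): (1−6)(1−4)(1−10)(1−3) = (−5)·(−3)·(−9)·(−2) = 270 ≡ 6, so v_3 = 6^{−1} = 2 (mod 11).
  i = 4 (α = 10): (10−6)(10−4)(10−1)(10−3) = 4·6·9·7 = 1512 ≡ 5, so v_4 = 5^{−1} = 9 (mod 11).
  i = 5 (α = 3): (3−6)(3−4)(3−1)(3−10) = (−3)·(−1)·2·(−7) = −42 ≡ 2, so v_5 = 2^{−1} = 6 (mod 11).
  v = [1, 4, 2, 9, 6].
Step 2: syndromes of r = [4, 7, 2, 9, 3] (all sums mod 11).
  S_0 = Σ v_i r_i = 1·4 + 4·7 + 2·2 + 9·9 + 6·3 = 135 ≡ 3.
  S_1 = Σ v_i α_i r_i = 1·6·4 + 4·4·7 + 2·1·2 + 9·10·9 + 6·3·3 = 1004 ≡ 3.
  α_i^2 mod 11 = [3, 5, 1, 1, 9].
  S_2 = Σ v_i α_i^2 r_i = 1·3·4 + 4·5·7 + 2·1·2 + 9·1·9 + 6·9·3 = 399 ≡ 3.
  S = (3, 3, 3) ≠ 0, so r is not a codeword (an error is present).
Step 3: locate the error. For a single error e at position i, S_ℓ = v_i·e·α_i^ℓ, so α_err = S_1/S_0.
  S_0^{−1} = 3^{−1} = 4 (mod 11), so α_err = 3·4 = 12 ≡ 1 = α_3. Error position i = 3.
  Consistency check: S_2/S_1 = 3·4 = 12 ≡ 1 = α_err ✓ (single-error assumption holds).
Step 4: error magnitude e = S_0/v_3 = S_0·∏_{j≠3}(α_3 − α_j) = 3·6 = 18 ≡ 7 (mod 11).
Step 5: correct position 3: c_3 = r_3 − e = 2 − 7 ≡ 6 (mod 11). Hence c = [4, 7, 6, 9, 3].
  Check: interpolating c through the α_i gives m(x) = 2 + 4·x (degree < 2) with m(α_i) = c_i for every i, so c is indeed a codeword.


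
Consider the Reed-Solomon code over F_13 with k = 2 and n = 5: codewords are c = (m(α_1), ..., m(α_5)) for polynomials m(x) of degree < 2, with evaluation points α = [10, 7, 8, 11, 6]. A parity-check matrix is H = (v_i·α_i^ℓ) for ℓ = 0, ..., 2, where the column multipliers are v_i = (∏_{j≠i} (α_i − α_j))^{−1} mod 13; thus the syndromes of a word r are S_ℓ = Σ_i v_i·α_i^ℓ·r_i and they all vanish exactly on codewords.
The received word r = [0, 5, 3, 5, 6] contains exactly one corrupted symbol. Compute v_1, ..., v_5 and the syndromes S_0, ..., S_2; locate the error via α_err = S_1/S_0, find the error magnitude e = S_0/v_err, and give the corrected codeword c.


S = (7, 10, 5), error at position 2, error magnitude e = 7, c = [0, 11, 3, 5, 6].

Step 1: column multipliers v_i = (∏_{j≠i}(α_i − α_j))^{−1} mod 13.
  i = 1 (α = 10): (10−7)(10−8)(10−11)(10−6) = 3·2·(−1)·4 = −24 ≡ 2, so v_1 = 2^{−1} = 7 (mod 13).
  i = 2 (α = 7): (7−10)(7−8)(7−11)(7−6) = (−3)·(−1)·(−4)·1 = −12 ≡ 1, so v_2 = 1^{−1} = 1 (mod 13).
  i = 3 (α = 8): (8−10)(8−7)(8−11)(8−6) = (−2)·1·(−3)·2 = 12 ≡ 12, so v_3 = 12^{−1} = 12 (mod 13).
  i = 4 (α = 11): (11−10)(11−7)(11−8)(11−6) = 1·4·3·5 = 60 ≡ 8, so v_4 = 8^{−1} = 5 (mod 13).
  i = 5 (α = 6): (6−10)(6−7)(6−8)(6−11) = (−4)·(−1)·(−2)·(−5) = 40 ≡ 1, so v_5 = 1^{−1} = 1 (mod 13).
  v = [7, 1, 12, 5, 1].
Step 2: syndromes of r = [0, 5, 3, 5, 6] (all sums mod 13).
  S_0 = Σ v_i r_i = 7·0 + 1·5 + 12·3 + 5·5 + 1·6 = 72 ≡ 7.
  S_1 = Σ v_i α_i r_i = 7·10·0 + 1·7·5 + 12·8·3 + 5·11·5 + 1·6·6 = 634 ≡ 10.
  α_i^2 mod 13 = [9, 10, 12, 4, 10].
  S_2 = Σ v_i α_i^2 r_i = 7·9·0 + 1·10·5 + 12·12·3 + 5·4·5 + 1·10·6 = 642 ≡ 5.
  S = (7, 10, 5) ≠ 0, so r is not a codeword (an error is present).
Step 3: locate the error. For a single error e at position i, S_ℓ = v_i·e·α_i^ℓ, so α_err = S_1/S_0.
  S_0^{−1} = 7^{−1} = 2 (mod 13), so α_err = 10·2 = 20 ≡ 7 = α_2. Error position i = 2.
  Consistency check: S_2/S_1 = 5·4 = 20 ≡ 7 = α_err ✓ (single-error assumption holds).
Step 4: error magnitude e = S_0/v_2 = S_0·∏_{j≠2}(α_2 − α_j) = 7·1 = 7 ≡ 7 (mod 13).
Step 5: correct position 2: c_2 = r_2 − e = 5 − 7 ≡ 11 (mod 13). Hence c = [0, 11, 3, 5, 6].
  Check: interpolating c through the α_i gives m(x) = 2 + 5·x (degree < 2) with m(α_i) = c_i for every i, so c is indeed a codeword.


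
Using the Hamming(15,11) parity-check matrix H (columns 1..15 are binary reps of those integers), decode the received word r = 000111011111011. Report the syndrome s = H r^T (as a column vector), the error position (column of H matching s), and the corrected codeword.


s = (1, 0, 1, 0)^T, error position = 10, corrected codeword c = 000111011011011

Compute s = H r^T mod 2 one row at a time:
  s_1 = 1 + 1 + 1 + 1 + 1 + 0 + 1 + 1 = 7 ≡ 1 (mod 2).
  s_2 = 1 + 1 + 1 + 0 + 1 + 0 + 1 + 1 = 6 ≡ 0 (mod 2).
  s_3 = 0 + 0 + 1 + 0 + 1 + 1 + 1 + 1 = 5 ≡ 1 (mod 2).
  s_4 = 0 + 0 + 1 + 0 + 1 + 1 + 0 + 1 = 4 ≡ 0 (mod 2).
s = (1, 0, 1, 0)^T — this equals column 10 of H (binary 1010), so error is at position 10.
Correct: flip bit 10 of r = 000111011111011 to get c = 000111011011011.


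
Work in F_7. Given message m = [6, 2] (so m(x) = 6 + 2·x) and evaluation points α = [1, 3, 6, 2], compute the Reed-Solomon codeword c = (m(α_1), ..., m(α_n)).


c = [1, 5, 4, 3]

Message polynomial: m(x) = 6 + 2·x (mod 7).
For each evaluation point α_i, compute m(α_i) mod 7:
  α_1 = 1: Horner steps 2 → 1, so m(1) = 1.
  α_2 = 3: Horner steps 2 → 5, so m(3) = 5.
  α_3 = 6: Horner steps 2 → 4, so m(6) = 4.
  α_4 = 2: Horner steps 2 → 3, so m(2) = 3.
Codeword c = [1, 5, 4, 3] ∈ F_7^4.


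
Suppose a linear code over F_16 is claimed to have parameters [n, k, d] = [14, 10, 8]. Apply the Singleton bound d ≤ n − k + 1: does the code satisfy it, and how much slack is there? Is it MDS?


Singleton RHS = n − k + 1 = 5, slack = -3, bound violated (no such code; not MDS).

Singleton bound: d ≤ n − k + 1.
Here n = 14, k = 10, so n − k + 1 = 5.
Given d = 8, check d ≤ 5: NO.
Slack = (n − k + 1) − d = -3.
The slack is negative: d = 8 exceeds n − k + 1 = 5 by 3, so the Singleton bound is violated and no linear [14, 10, 8]_16 code can exist. In particular it is not MDS (MDS requires d = n − k + 1 exactly).
Description: the claimed parameters are [14, 10, 8]_16; such a code would be impossible (violates the Singleton bound).


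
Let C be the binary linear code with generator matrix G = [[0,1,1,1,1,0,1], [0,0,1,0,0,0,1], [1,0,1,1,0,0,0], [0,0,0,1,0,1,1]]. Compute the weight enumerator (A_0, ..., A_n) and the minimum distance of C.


Weight distribution: A_0 = 1, A_2 = 2, A_3 = 5, A_4 = 5, A_5 = 2, A_7 = 1. Minimum distance d = 2.

Enumerate all 2^4 = 16 messages m ∈ F_2^4.
For each, compute codeword c = mG in F_2^7, then tally its weight.
  m = 0000 → c = 0000000, weight = 0.
  m = 1000 → c = 0111101, weight = 5.
  m = 0100 → c = 0010001, weight = 2.
  m = 1100 → c = 0101100, weight = 3.
  m = 0010 → c = 1011000, weight = 3.
  m = 1010 → c = 1100101, weight = 4.
  m = 0110 → c = 1001001, weight = 3.
  m = 1110 → c = 1110100, weight = 4.
  m = 0001 → c = 0001011, weight = 3.
  m = 1001 → c = 0110110, weight = 4.
  m = 0101 → c = 0011010, weight = 3.
  m = 1101 → c = 0100111, weight = 4.
  m = 0011 → c = 1010011, weight = 4.
  m = 1011 → c = 1101110, weight = 5.
  m = 0111 → c = 1000010, weight = 2.
  m = 1111 → c = 1111111, weight = 7.
Tally weights:
  weight 0: 1 codewords.
  weight 2: 2 codewords.
  weight 3: 5 codewords.
  weight 4: 5 codewords.
  weight 5: 2 codewords.
  weight 7: 1 codewords.
Minimum distance d = smallest w > 0 with A_w > 0 = 2.
Sanity: Σ A_w = 16 = 2^4 = 16 ✓.


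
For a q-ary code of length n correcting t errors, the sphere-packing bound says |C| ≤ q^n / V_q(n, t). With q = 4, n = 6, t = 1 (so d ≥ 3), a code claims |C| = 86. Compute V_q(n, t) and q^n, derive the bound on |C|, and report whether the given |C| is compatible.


V_q(n, t) = 19, q^n = 4096, Hamming bound = 215, |C| = 86 ≤ bound (satisfied).

Step 1: Compute V_q(n, t) = Σ_{j=0}^1 C(n, j) (q−1)^j.
  j = 0: C(6,0)·(3)^0 = 1·1 = 1.
  j = 1: C(6,1)·(3)^1 = 6·3 = 18.
  V_q(n, t) = 1 + 18 = 19.
Step 2: q^n = 4^6 = 4096.
Step 3: Hamming bound ⌊q^n / V_q(n,t)⌋ = ⌊4096/19⌋ = 215.
Step 4: Compare |C| = 86 to 215: satisfied.
The claimed |C| lies below the Hamming bound.


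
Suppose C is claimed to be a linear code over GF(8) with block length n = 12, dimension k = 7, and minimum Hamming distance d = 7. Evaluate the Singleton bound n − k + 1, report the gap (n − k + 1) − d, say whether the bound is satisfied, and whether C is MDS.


Singleton RHS = n − k + 1 = 6, slack = -1, bound violated (no such code; not MDS).

Singleton bound: d ≤ n − k + 1.
Here n = 12, k = 7, so n − k + 1 = 6.
Given d = 7, check d ≤ 6: NO.
Slack = (n − k + 1) − d = -1.
The slack is negative: d = 7 exceeds n − k + 1 = 6 by 1, so the Singleton bound is violated and no linear [12, 7, 7]_8 code can exist. In particular it is not MDS (MDS requires d = n − k + 1 exactly).
Description: the claimed parameters are [12, 7, 7]_8; such a code would be impossible (violates the Singleton bound).


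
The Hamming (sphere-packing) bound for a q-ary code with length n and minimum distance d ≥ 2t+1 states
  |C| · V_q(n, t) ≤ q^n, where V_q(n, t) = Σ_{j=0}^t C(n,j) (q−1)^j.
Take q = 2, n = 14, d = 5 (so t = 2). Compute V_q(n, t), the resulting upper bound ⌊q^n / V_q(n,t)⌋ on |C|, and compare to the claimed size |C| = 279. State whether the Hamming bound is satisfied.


V_q(n, t) = 106, q^n = 16384, Hamming bound = 154, |C| = 279 > bound (violated).

Step 1: Compute V_q(n, t) = Σ_{j=0}^2 C(n, j) (q−1)^j.
  j = 0: C(14,0)·(1)^0 = 1·1 = 1.
  j = 1: C(14,1)·(1)^1 = 14·1 = 14.
  j = 2: C(14,2)·(1)^2 = 91·1 = 91.
  V_q(n, t) = 1 + 14 + 91 = 106.
Step 2: q^n = 2^14 = 16384.
Step 3: Hamming bound ⌊q^n / V_q(n,t)⌋ = ⌊16384/106⌋ = 154.
Step 4: Compare |C| = 279 to 154: violated.
The claimed |C| lies above the Hamming bound, so no 2-ary code of length 14 with d ≥ 5 can have 279 codewords.


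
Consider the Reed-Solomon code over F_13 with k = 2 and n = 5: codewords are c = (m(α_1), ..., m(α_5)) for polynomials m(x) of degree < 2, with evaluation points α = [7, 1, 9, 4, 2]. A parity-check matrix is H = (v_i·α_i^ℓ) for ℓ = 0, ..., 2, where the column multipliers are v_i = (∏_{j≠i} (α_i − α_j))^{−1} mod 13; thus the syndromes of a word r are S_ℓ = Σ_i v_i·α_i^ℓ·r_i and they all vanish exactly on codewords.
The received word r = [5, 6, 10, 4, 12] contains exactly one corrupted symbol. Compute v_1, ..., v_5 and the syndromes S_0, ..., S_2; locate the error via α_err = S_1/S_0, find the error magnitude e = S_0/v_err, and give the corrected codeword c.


S = (3, 3, 3), error at position 2, error magnitude e = 3, c = [5, 3, 10, 4, 12].

Step 1: column multipliers v_i = (∏_{j≠i}(α_i − α_j))^{−1} mod 13.
  i = 1 (α = 7): (7−1)(7−9)(7−4)(7−2) = 6·(−2)·3·5 = −180 ≡ 2, so v_1 = 2^{−1} = 7 (mod 13).
  i = 2 (α = 1): (1−7)(1−9)(1−4)(1−2) = (−6)·(−8)·(−3)·(−1) = 144 ≡ 1, so v_2 = 1^{−1} = 1 (mod 13).
  i = 3 (α = 9): (9−7)(9−1)(9−4)(9−2) = 2·8·5·7 = 560 ≡ 1, so v_3 = 1^{−1} = 1 (mod 13).
  i = 4 (α = 4): (4−7)(4−1)(4−9)(4−2) = (−3)·3·(−5)·2 = 90 ≡ 12, so v_4 = 12^{−1} = 12 (mod 13).
  i = 5 (α = 2): (2−7)(2−1)(2−9)(2−4) = (−5)·1·(−7)·(−2) = −70 ≡ 8, so v_5 = 8^{−1} = 5 (mod 13).
  v = [7, 1, 1, 12, 5].
Step 2: syndromes of r = [5, 6, 10, 4, 12] (all sums mod 13).
  S_0 = Σ v_i r_i = 7·5 + 1·6 + 1·10 + 12·4 + 5·12 = 159 ≡ 3.
  S_1 = Σ v_i α_i r_i = 7·7·5 + 1·1·6 + 1·9·10 + 12·4·4 + 5·2·12 = 653 ≡ 3.
  α_i^2 mod 13 = [10, 1, 3, 3, 4].
  S_2 = Σ v_i α_i^2 r_i = 7·10·5 + 1·1·6 + 1·3·10 + 12·3·4 + 5·4·12 = 770 ≡ 3.
  S = (3, 3, 3) ≠ 0, so r is not a codeword (an error is present).
Step 3: locate the error. For a single error e at position i, S_ℓ = v_i·e·α_i^ℓ, so α_err = S_1/S_0.
  S_0^{−1} = 3^{−1} = 9 (mod 13), so α_err = 3·9 = 27 ≡ 1 = α_2. Error position i = 2.
  Consistency check: S_2/S_1 = 3·9 = 27 ≡ 1 = α_err ✓ (single-error assumption holds).
Step 4: error magnitude e = S_0/v_2 = S_0·∏_{j≠2}(α_2 − α_j) = 3·1 = 3 ≡ 3 (mod 13).
Step 5: correct position 2: c_2 = r_2 − e = 6 − 3 ≡ 3 (mod 13). Hence c = [5, 3, 10, 4, 12].
  Check: interpolating c through the α_i gives m(x) = 7 + 9·x (degree < 2) with m(α_i) = c_i for every i, so c is indeed a codeword.


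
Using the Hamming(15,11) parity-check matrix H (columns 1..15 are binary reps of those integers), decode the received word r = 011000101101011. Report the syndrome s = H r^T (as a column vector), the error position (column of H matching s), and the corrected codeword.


s = (1, 0, 0, 0)^T, error position = 8, corrected codeword c = 011000111101011

Compute s = H r^T mod 2 one row at a time:
  s_1 = 0 + 1 + 1 + 0 + 1 + 0 + 1 + 1 = 5 ≡ 1 (mod 2).
  s_2 = 0 + 0 + 0 + 1 + 1 + 0 + 1 + 1 = 4 ≡ 0 (mod 2).
  s_3 = 1 + 1 + 0 + 1 + 1 + 0 + 1 + 1 = 6 ≡ 0 (mod 2).
  s_4 = 0 + 1 + 0 + 1 + 1 + 0 + 0 + 1 = 4 ≡ 0 (mod 2).
s = (1, 0, 0, 0)^T — this equals column 8 of H (binary 1000), so error is at position 8.
Correct: flip bit 8 of r = 011000101101011 to get c = 011000111101011.


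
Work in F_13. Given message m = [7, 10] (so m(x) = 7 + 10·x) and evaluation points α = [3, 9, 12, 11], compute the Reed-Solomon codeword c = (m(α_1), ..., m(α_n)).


c = [11, 6, 10, 0]

Message polynomial: m(x) = 7 + 10·x (mod 13).
For each evaluation point α_i, compute m(α_i) mod 13:
  α_1 = 3: Horner steps 10 → 11, so m(3) = 11.
  α_2 = 9: Horner steps 10 → 6, so m(9) = 6.
  α_3 = 12: Horner steps 10 → 10, so m(12) = 10.
  α_4 = 11: Horner steps 10 → 0, so m(11) = 0.
Codeword c = [11, 6, 10, 0] ∈ F_13^4.


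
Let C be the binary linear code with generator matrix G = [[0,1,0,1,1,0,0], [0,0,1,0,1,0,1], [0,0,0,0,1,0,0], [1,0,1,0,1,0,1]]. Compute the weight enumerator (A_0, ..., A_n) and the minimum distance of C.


Weight distribution: A_0 = 1, A_1 = 2, A_2 = 3, A_3 = 4, A_4 = 3, A_5 = 2, A_6 = 1. Minimum distance d = 1.

Enumerate all 2^4 = 16 messages m ∈ F_2^4.
For each, compute codeword c = mG in F_2^7, then tally its weight.
  m = 0000 → c = 0000000, weight = 0.
  m = 1000 → c = 0101100, weight = 3.
  m = 0100 → c = 0010101, weight = 3.
  m = 1100 → c = 0111001, weight = 4.
  m = 0010 → c = 0000100, weight = 1.
  m = 1010 → c = 0101000, weight = 2.
  m = 0110 → c = 0010001, weight = 2.
  m = 1110 → c = 0111101, weight = 5.
  m = 0001 → c = 1010101, weight = 4.
  m = 1001 → c = 1111001, weight = 5.
  m = 0101 → c = 1000000, weight = 1.
  m = 1101 → c = 1101100, weight = 4.
  m = 0011 → c = 1010001, weight = 3.
  m = 1011 → c = 1111101, weight = 6.
  m = 0111 → c = 1000100, weight = 2.
  m = 1111 → c = 1101000, weight = 3.
Tally weights:
  weight 0: 1 codewords.
  weight 1: 2 codewords.
  weight 2: 3 codewords.
  weight 3: 4 codewords.
  weight 4: 3 codewords.
  weight 5: 2 codewords.
  weight 6: 1 codewords.
Minimum distance d = smallest w > 0 with A_w > 0 = 1.
Sanity: Σ A_w = 16 = 2^4 = 16 ✓.


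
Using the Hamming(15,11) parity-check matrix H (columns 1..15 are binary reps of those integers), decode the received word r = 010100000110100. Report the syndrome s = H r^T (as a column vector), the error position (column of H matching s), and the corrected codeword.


s = (1, 0, 1, 0)^T, error position = 10, corrected codeword c = 010100000010100

Compute s = H r^T mod 2 one row at a time:
  s_1 = 0 + 0 + 1 + 1 + 0 + 1 + 0 + 0 = 3 ≡ 1 (mod 2).
  s_2 = 1 + 0 + 0 + 0 + 0 + 1 + 0 + 0 = 2 ≡ 0 (mod 2).
  s_3 = 1 + 0 + 0 + 0 + 1 + 1 + 0 + 0 = 3 ≡ 1 (mod 2).
  s_4 = 0 + 0 + 0 + 0 + 0 + 1 + 1 + 0 = 2 ≡ 0 (mod 2).
s = (1, 0, 1, 0)^T — this equals column 10 of H (binary 1010), so error is at position 10.
Correct: flip bit 10 of r = 010100000110100 to get c = 010100000010100.


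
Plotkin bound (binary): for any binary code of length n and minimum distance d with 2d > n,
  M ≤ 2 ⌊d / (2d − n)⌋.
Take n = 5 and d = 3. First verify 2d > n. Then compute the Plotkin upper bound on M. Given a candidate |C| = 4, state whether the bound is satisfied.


Plotkin bound M ≤ 6; given |C| = 4 ≤ bound (satisfied).

Check applicability: 2d = 6, n = 5.
2d − n = 1 > 0, so Plotkin applies.
Compute d/(2d−n) = 3/1 ≈ 3.0000.
⌊d/(2d−n)⌋ = 3.
Plotkin bound: M ≤ 2·3 = 6.
Given |C| = 4, check: satisfied.
This |C| is below the Plotkin bound.


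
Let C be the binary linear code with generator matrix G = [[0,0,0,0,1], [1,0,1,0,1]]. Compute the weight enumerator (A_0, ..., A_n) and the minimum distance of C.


Weight distribution: A_0 = 1, A_1 = 1, A_2 = 1, A_3 = 1. Minimum distance d = 1.

Enumerate all 2^2 = 4 messages m ∈ F_2^2.
For each, compute codeword c = mG in F_2^5, then tally its weight.
  m = 00 → c = 00000, weight = 0.
  m = 10 → c = 00001, weight = 1.
  m = 01 → c = 10101, weight = 3.
  m = 11 → c = 10100, weight = 2.
Tally weights:
  weight 0: 1 codewords.
  weight 1: 1 codewords.
  weight 2: 1 codewords.
  weight 3: 1 codewords.
Minimum distance d = smallest w > 0 with A_w > 0 = 1.
Sanity: Σ A_w = 4 = 2^2 = 4 ✓.


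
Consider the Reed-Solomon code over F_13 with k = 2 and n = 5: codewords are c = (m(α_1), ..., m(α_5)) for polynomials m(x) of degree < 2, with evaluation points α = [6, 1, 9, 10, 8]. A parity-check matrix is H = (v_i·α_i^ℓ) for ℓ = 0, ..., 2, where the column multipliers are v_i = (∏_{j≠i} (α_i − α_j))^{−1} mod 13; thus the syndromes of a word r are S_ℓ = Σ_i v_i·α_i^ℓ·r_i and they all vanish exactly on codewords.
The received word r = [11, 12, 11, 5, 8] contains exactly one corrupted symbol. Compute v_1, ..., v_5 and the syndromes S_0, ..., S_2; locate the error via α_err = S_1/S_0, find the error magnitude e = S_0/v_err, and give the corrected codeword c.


S = (12, 4, 10), error at position 3, error magnitude e = 11, c = [11, 12, 0, 5, 8].

Step 1: column multipliers v_i = (∏_{j≠i}(α_i − α_j))^{−1} mod 13.
  i = 1 (α = 6): (6−1)(6−9)(6−10)(6−8) = 5·(−3)·(−4)·(−2) = −120 ≡ 10, so v_1 = 10^{−1} = 4 (mod 13).
  i = 2 (α = 1): (1−6)(1−9)(1−10)(1−8) = (−5)·(−8)·(−9)·(−7) = 2520 ≡ 11, so v_2 = 11^{−1} = 6 (mod 13).
  i = 3 (α = 9): (9−6)(9−1)(9−10)(9−8) = 3·8·(−1)·1 = −24 ≡ 2, so v_3 = 2^{−1} = 7 (mod 13).
  i = 4 (α = 10): (10−6)(10−1)(10−9)(10−8) = 4·9·1·2 = 72 ≡ 7, so v_4 = 7^{−1} = 2 (mod 13).
  i = 5 (α = 8): (8−6)(8−1)(8−9)(8−10) = 2·7·(−1)·(−2) = 28 ≡ 2, so v_5 = 2^{−1} = 7 (mod 13).
  v = [4, 6, 7, 2, 7].
Step 2: syndromes of r = [11, 12, 11, 5, 8] (all sums mod 13).
  S_0 = Σ v_i r_i = 4·11 + 6·12 + 7·11 + 2·5 + 7·8 = 259 ≡ 12.
  S_1 = Σ v_i α_i r_i = 4·6·11 + 6·1·12 + 7·9·11 + 2·10·5 + 7·8·8 = 1577 ≡ 4.
  α_i^2 mod 13 = [10, 1, 3, 9, 12].
  S_2 = Σ v_i α_i^2 r_i = 4·10·11 + 6·1·12 + 7·3·11 + 2·9·5 + 7·12·8 = 1505 ≡ 10.
  S = (12, 4, 10) ≠ 0, so r is not a codeword (an error is present).
Step 3: locate the error. For a single error e at position i, S_ℓ = v_i·e·α_i^ℓ, so α_err = S_1/S_0.
  S_0^{−1} = 12^{−1} = 12 (mod 13), so α_err = 4·12 = 48 ≡ 9 = α_3. Error position i = 3.
  Consistency check: S_2/S_1 = 10·10 = 100 ≡ 9 = α_err ✓ (single-error assumption holds).
Step 4: error magnitude e = S_0/v_3 = S_0·∏_{j≠3}(α_3 − α_j) = 12·2 = 24 ≡ 11 (mod 13).
Step 5: correct position 3: c_3 = r_3 − e = 11 − 11 ≡ 0 (mod 13). Hence c = [11, 12, 0, 5, 8].
  Check: interpolating c through the α_i gives m(x) = 7 + 5·x (degree < 2) with m(α_i) = c_i for every i, so c is indeed a codeword.


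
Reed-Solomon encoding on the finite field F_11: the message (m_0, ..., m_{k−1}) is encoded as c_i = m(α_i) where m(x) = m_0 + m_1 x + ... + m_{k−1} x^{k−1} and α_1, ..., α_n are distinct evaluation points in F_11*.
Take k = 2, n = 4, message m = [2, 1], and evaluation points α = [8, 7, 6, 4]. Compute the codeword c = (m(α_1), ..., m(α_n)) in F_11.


c = [10, 9, 8, 6]

Message polynomial: m(x) = 2 + 1·x (mod 11).
For each evaluation point α_i, compute m(α_i) mod 11:
  α_1 = 8: Horner steps 1 → 10, so m(8) = 10.
  α_2 = 7: Horner steps 1 → 9, so m(7) = 9.
  α_3 = 6: Horner steps 1 → 8, so m(6) = 8.
  α_4 = 4: Horner steps 1 → 6, so m(4) = 6.
Codeword c = [10, 9, 8, 6] ∈ F_11^4.
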